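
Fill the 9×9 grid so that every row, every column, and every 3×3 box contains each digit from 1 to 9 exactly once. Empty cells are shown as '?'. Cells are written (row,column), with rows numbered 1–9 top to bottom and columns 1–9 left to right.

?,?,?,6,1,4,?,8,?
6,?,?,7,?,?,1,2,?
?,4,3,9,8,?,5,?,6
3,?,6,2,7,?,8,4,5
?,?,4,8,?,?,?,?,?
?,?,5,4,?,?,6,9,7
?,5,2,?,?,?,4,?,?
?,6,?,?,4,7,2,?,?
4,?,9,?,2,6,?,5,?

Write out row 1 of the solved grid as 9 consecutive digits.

(1,3) = 7: row 1 has {1,4,6,8}; col 3 has {2,3,4,5,6,9}; box has {3,4,6} → only 7 remains.
(2,3) = 8: row 2 has {1,2,6,7}; col 3 has {2,3,4,5,6,7,9}; box has {3,4,6,7} → only 8 remains.
(3,6) = 2: row 3 has {3,4,5,6,8,9}; col 6 has {4,6,7}; box has {1,4,6,7,8,9} → only 2 remains.
(3,8) = 7: row 3 has {2,3,4,5,6,8,9}; col 8 has {2,4,5,8,9}; box has {1,2,5,6,8} → only 7 remains.
(5,7) = 3: row 5 has {4,8}; col 7 has {1,2,4,5,6,8}; box has {4,5,6,7,8,9} → only 3 remains.
(5,8) = 1: row 5 has {3,4,8}; col 8 has {2,4,5,7,8,9}; box has {3,4,5,6,7,8,9} → only 1 remains.
(5,9) = 2: row 5 has {1,3,4,8}; col 9 has {5,6,7}; box has {1,3,4,5,6,7,8,9} → only 2 remains.
(6,5) = 3: row 6 has {4,5,6,7,9}; col 5 has {1,2,4,7,8}; box has {2,4,7,8} → only 3 remains.
(6,6) = 1: row 6 has {3,4,5,6,7,9}; col 6 has {2,4,6,7}; box has {2,3,4,7,8} → only 1 remains.
(7,5) = 9: row 7 has {2,4,5}; col 5 has {1,2,3,4,7,8}; box has {2,4,6,7} → only 9 remains.
(8,3) = 1: row 8 has {2,4,6,7}; col 3 has {2,3,4,5,6,7,8,9}; box has {2,4,5,6,9} → only 1 remains.
(8,8) = 3: row 8 has {1,2,4,6,7}; col 8 has {1,2,4,5,7,8,9}; box has {2,4,5} → only 3 remains.
(9,7) = 7: row 9 has {2,4,5,6,9}; col 7 has {1,2,3,4,5,6,8}; box has {2,3,4,5} → only 7 remains.
(1,7) = 9: row 1 has {1,4,6,7,8}; col 7 has {1,2,3,4,5,6,7,8}; box has {1,2,5,6,7,8} → only 9 remains.
(1,9) = 3: row 1 has {1,4,6,7,8,9}; col 9 has {2,5,6,7}; box has {1,2,5,6,7,8,9} → only 3 remains.
(2,2) = 9: row 2 has {1,2,6,7,8}; col 2 has {4,5,6}; box has {3,4,6,7,8} → only 9 remains.
(2,5) = 5: row 2 has {1,2,6,7,8,9}; col 5 has {1,2,3,4,7,8,9}; box has {1,2,4,6,7,8,9} → only 5 remains.
(2,6) = 3: row 2 has {1,2,5,6,7,8,9}; col 6 has {1,2,4,6,7}; box has {1,2,4,5,6,7,8,9} → only 3 remains.
(2,9) = 4: row 2 has {1,2,3,5,6,7,8,9}; col 9 has {2,3,5,6,7}; box has {1,2,3,5,6,7,8,9} → only 4 remains.
(3,1) = 1: row 3 has {2,3,4,5,6,7,8,9}; col 1 has {3,4,6}; box has {3,4,6,7,8,9} → only 1 remains.
(4,2) = 1: row 4 has {2,3,4,5,6,7,8}; col 2 has {4,5,6,9}; box has {3,4,5,6} → only 1 remains.
(4,6) = 9: row 4 has {1,2,3,4,5,6,7,8}; col 6 has {1,2,3,4,6,7}; box has {1,2,3,4,7,8} → only 9 remains.
(5,2) = 7: row 5 has {1,2,3,4,8}; col 2 has {1,4,5,6,9}; box has {1,3,4,5,6} → only 7 remains.
(5,5) = 6: row 5 has {1,2,3,4,7,8}; col 5 has {1,2,3,4,5,7,8,9}; box has {1,2,3,4,7,8,9} → only 6 remains.
(5,6) = 5: row 5 has {1,2,3,4,6,7,8}; col 6 has {1,2,3,4,6,7,9}; box has {1,2,3,4,6,7,8,9} → only 5 remains.
(7,6) = 8: row 7 has {2,4,5,9}; col 6 has {1,2,3,4,5,6,7,9}; box has {2,4,6,7,9} → only 8 remains.
(7,8) = 6: row 7 has {2,4,5,8,9}; col 8 has {1,2,3,4,5,7,8,9}; box has {2,3,4,5,7} → only 6 remains.
(7,9) = 1: row 7 has {2,4,5,6,8,9}; col 9 has {2,3,4,5,6,7}; box has {2,3,4,5,6,7} → only 1 remains.
(8,1) = 8: row 8 has {1,2,3,4,6,7}; col 1 has {1,3,4,6}; box has {1,2,4,5,6,9} → only 8 remains.
(8,4) = 5: row 8 has {1,2,3,4,6,7,8}; col 4 has {2,4,6,7,8,9}; box has {2,4,6,7,8,9} → only 5 remains.
(8,9) = 9: row 8 has {1,2,3,4,5,6,7,8}; col 9 has {1,2,3,4,5,6,7}; box has {1,2,3,4,5,6,7} → only 9 remains.
(9,2) = 3: row 9 has {2,4,5,6,7,9}; col 2 has {1,4,5,6,7,9}; box has {1,2,4,5,6,8,9} → only 3 remains.
(9,4) = 1: row 9 has {2,3,4,5,6,7,9}; col 4 has {2,4,5,6,7,8,9}; box has {2,4,5,6,7,8,9} → only 1 remains.
(9,9) = 8: row 9 has {1,2,3,4,5,6,7,9}; col 9 has {1,2,3,4,5,6,7,9}; box has {1,2,3,4,5,6,7,9} → only 8 remains.
(1,2) = 2: row 1 has {1,3,4,6,7,8,9}; col 2 has {1,3,4,5,6,7,9}; box has {1,3,4,6,7,8,9} → only 2 remains.
(5,1) = 9: row 5 has {1,2,3,4,5,6,7,8}; col 1 has {1,3,4,6,8}; box has {1,3,4,5,6,7} → only 9 remains.
(6,1) = 2: row 6 has {1,3,4,5,6,7,9}; col 1 has {1,3,4,6,8,9}; box has {1,3,4,5,6,7,9} → only 2 remains.
(6,2) = 8: row 6 has {1,2,3,4,5,6,7,9}; col 2 has {1,2,3,4,5,6,7,9}; box has {1,2,3,4,5,6,7,9} → only 8 remains.
(7,1) = 7: row 7 has {1,2,4,5,6,8,9}; col 1 has {1,2,3,4,6,8,9}; box has {1,2,3,4,5,6,8,9} → only 7 remains.
(7,4) = 3: row 7 has {1,2,4,5,6,7,8,9}; col 4 has {1,2,4,5,6,7,8,9}; box has {1,2,4,5,6,7,8,9} → only 3 remains.
(1,1) = 5: row 1 has {1,2,3,4,6,7,8,9}; col 1 has {1,2,3,4,6,7,8,9}; box has {1,2,3,4,6,7,8,9} → only 5 remains.

527614983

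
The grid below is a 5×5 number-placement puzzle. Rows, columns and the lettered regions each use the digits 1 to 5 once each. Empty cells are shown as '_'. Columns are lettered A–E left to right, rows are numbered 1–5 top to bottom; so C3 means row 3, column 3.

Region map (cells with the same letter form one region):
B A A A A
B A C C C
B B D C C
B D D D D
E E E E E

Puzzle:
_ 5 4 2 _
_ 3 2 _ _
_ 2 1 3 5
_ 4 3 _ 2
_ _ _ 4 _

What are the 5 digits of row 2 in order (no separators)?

53214

E1 = 1 (sole candidate).
D2 = 1: row 2 has {2,3}; col 4 has {2,3,4}; region has {2,3,5} → only 1 remains.
E2 = 4: row 2 has {1,2,3}; col 5 has {1,2,5}; region has {1,2,3,5} → only 4 remains.
A3 = 4 (sole candidate).
D4 = 5 (sole candidate).
B5 = 1 (sole candidate).
C5 = 5 (sole candidate).
E5 = 3 (sole candidate).
A1 = 3 (sole candidate).
A2 = 5: row 2 has {1,2,3,4}; col 1 has {3,4}; region has {2,3,4} → only 5 remains.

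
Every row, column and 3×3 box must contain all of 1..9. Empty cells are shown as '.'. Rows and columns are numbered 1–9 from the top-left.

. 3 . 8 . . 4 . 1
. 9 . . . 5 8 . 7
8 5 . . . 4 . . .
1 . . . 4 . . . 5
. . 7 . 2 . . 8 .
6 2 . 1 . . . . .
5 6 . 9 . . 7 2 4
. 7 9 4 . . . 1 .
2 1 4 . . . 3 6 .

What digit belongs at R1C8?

5

R1C1 = 7: row 1 has {1,3,4,8}; col 1 has {1,2,5,6,8}; box has {3,5,8,9} → only 7 remains.
R2C1 = 4: row 2 has {5,7,8,9}; col 1 has {1,2,5,6,7,8}; box has {3,5,7,8,9} → only 4 remains.
R2C8 = 3: row 2 has {4,5,7,8,9}; col 8 has {1,2,6,8}; box has {1,4,7,8} → only 3 remains.
R3C8 = 9: row 3 has {4,5,8}; col 8 has {1,2,3,6,8}; box has {1,3,4,7,8} → only 9 remains.
R4C2 = 8: row 4 has {1,4,5}; col 2 has {1,2,3,5,6,7,9}; box has {1,2,6,7} → only 8 remains.
R4C3 = 3: row 4 has {1,4,5,8}; col 3 has {4,7,9}; box has {1,2,6,7,8} → only 3 remains.
R4C8 = 7: row 4 has {1,3,4,5,8}; col 8 has {1,2,3,6,8,9}; box has {5,8} → only 7 remains.
R5C1 = 9: row 5 has {2,7,8}; col 1 has {1,2,4,5,6,7,8}; box has {1,2,3,6,7,8} → only 9 remains.
R5C2 = 4: row 5 has {2,7,8,9}; col 2 has {1,2,3,5,6,7,8,9}; box has {1,2,3,6,7,8,9} → only 4 remains.
R6C3 = 5: row 6 has {1,2,6}; col 3 has {3,4,7,9}; box has {1,2,3,4,6,7,8,9} → only 5 remains.
R6C7 = 9: row 6 has {1,2,5,6}; col 7 has {3,4,7,8}; box has {5,7,8} → only 9 remains.
R6C8 = 4: row 6 has {1,2,5,6,9}; col 8 has {1,2,3,6,7,8,9}; box has {5,7,8,9} → only 4 remains.
R6C9 = 3: row 6 has {1,2,4,5,6,9}; col 9 has {1,4,5,7}; box has {4,5,7,8,9} → only 3 remains.
R7C3 = 8: row 7 has {2,4,5,6,7,9}; col 3 has {3,4,5,7,9}; box has {1,2,4,5,6,7,9} → only 8 remains.
R8C1 = 3: row 8 has {1,4,7,9}; col 1 has {1,2,4,5,6,7,8,9}; box has {1,2,4,5,6,7,8,9} → only 3 remains.
R8C7 = 5: row 8 has {1,3,4,7,9}; col 7 has {3,4,7,8,9}; box has {1,2,3,4,6,7} → only 5 remains.
R8C9 = 8: row 8 has {1,3,4,5,7,9}; col 9 has {1,3,4,5,7}; box has {1,2,3,4,5,6,7} → only 8 remains.
R9C9 = 9: row 9 has {1,2,3,4,6}; col 9 has {1,3,4,5,7,8}; box has {1,2,3,4,5,6,7,8} → only 9 remains.
R1C8 = 5: row 1 has {1,3,4,7,8}; col 8 has {1,2,3,4,6,7,8,9}; box has {1,3,4,7,8,9} → only 5 remains.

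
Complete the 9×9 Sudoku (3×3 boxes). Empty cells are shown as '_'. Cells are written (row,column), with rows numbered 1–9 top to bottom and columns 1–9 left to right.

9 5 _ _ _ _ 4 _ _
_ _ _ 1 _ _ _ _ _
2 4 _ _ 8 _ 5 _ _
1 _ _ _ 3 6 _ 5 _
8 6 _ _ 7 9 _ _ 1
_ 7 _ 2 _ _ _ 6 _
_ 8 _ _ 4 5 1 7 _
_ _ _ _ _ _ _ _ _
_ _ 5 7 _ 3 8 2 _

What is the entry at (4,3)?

(2,2) = 3: row 2 has {1}; col 2 has {4,5,6,7,8}; box has {2,4,5,9} → only 3 remains.
(3,6) = 7: row 3 has {2,4,5,8}; col 6 has {3,5,6,9}; box has {1,8} → only 7 remains.
(1,6) = 2: row 1 has {4,5,9}; col 6 has {3,5,6,7,9}; box has {1,7,8} → only 2 remains.
(2,6) = 4: row 2 has {1,3}; col 6 has {2,3,5,6,7,9}; box has {1,2,7,8} → only 4 remains.
(1,5) = 6: row 1 has {2,4,5,9}; col 5 has {3,4,7,8}; box has {1,2,4,7,8} → only 6 remains.
(1,4) = 3: row 1 has {2,4,5,6,9}; col 4 has {1,2,7}; box has {1,2,4,6,7,8} → only 3 remains.
(3,4) = 9: row 3 has {2,4,5,7,8}; col 4 has {1,2,3,7}; box has {1,2,3,4,6,7,8} → only 9 remains.
(7,4) = 6: row 7 has {1,4,5,7,8}; col 4 has {1,2,3,7,9}; box has {3,4,5,7} → only 6 remains.
(8,4) = 8: row 8 has {}; col 4 has {1,2,3,6,7,9}; box has {3,4,5,6,7} → only 8 remains.
(8,6) = 1: row 8 has {8}; col 6 has {2,3,4,5,6,7,9}; box has {3,4,5,6,7,8} → only 1 remains.
(9,5) = 9: row 9 has {2,3,5,7,8}; col 5 has {3,4,6,7,8}; box has {1,3,4,5,6,7,8} → only 9 remains.
(2,5) = 5: row 2 has {1,3,4}; col 5 has {3,4,6,7,8,9}; box has {1,2,3,4,6,7,8,9} → only 5 remains.
(4,4) = 4: row 4 has {1,3,5,6}; col 4 has {1,2,3,6,7,8,9}; box has {2,3,6,7,9} → only 4 remains.
(5,4) = 5: row 5 has {1,6,7,8,9}; col 4 has {1,2,3,4,6,7,8,9}; box has {2,3,4,6,7,9} → only 5 remains.
(6,5) = 1: row 6 has {2,6,7}; col 5 has {3,4,5,6,7,8,9}; box has {2,3,4,5,6,7,9} → only 1 remains.
(6,6) = 8: row 6 has {1,2,6,7}; col 6 has {1,2,3,4,5,6,7,9}; box has {1,2,3,4,5,6,7,9} → only 8 remains.
(7,1) = 3: row 7 has {1,4,5,6,7,8}; col 1 has {1,2,8,9}; box has {5,8} → only 3 remains.
(7,9) = 9: row 7 has {1,3,4,5,6,7,8}; col 9 has {1}; box has {1,2,7,8} → only 9 remains.
(8,5) = 2: row 8 has {1,8}; col 5 has {1,3,4,5,6,7,8,9}; box has {1,3,4,5,6,7,8,9} → only 2 remains.
(9,2) = 1: row 9 has {2,3,5,7,8,9}; col 2 has {3,4,5,6,7,8}; box has {3,5,8} → only 1 remains.
(7,3) = 2: row 7 has {1,3,4,5,6,7,8,9}; col 3 has {5}; box has {1,3,5,8} → only 2 remains.
(8,2) = 9: row 8 has {1,2,8}; col 2 has {1,3,4,5,6,7,8}; box has {1,2,3,5,8} → only 9 remains.
(4,2) = 2: row 4 has {1,3,4,5,6}; col 2 has {1,3,4,5,6,7,8,9}; box has {1,6,7,8} → only 2 remains.
(4,3) = 9: row 4 has {1,2,3,4,5,6}; col 3 has {2,5}; box has {1,2,6,7,8} → only 9 remains.

9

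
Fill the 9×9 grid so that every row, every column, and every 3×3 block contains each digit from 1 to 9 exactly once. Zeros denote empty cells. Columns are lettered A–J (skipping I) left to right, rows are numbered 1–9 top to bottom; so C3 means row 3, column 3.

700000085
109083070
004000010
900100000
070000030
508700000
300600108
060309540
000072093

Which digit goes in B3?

8

H7 = 2 (sole candidate).
E8 = 1 (sole candidate).
J8 = 7 (sole candidate).
G9 = 6 (sole candidate).
H6 = 6 (sole candidate).
C8 = 2 (sole candidate).
H4 = 5 (sole candidate).
F6 = 4 (sole candidate).
F7 = 5 (sole candidate).
A8 = 8 (sole candidate).
A9 = 4 (sole candidate).
D9 = 8 (sole candidate).
B7 = 9 (sole candidate).
C7 = 7 (sole candidate).
E7 = 4 (sole candidate).
F1 = 1 (hidden single in row 1).
J2 = 6 (hidden single in row 2).
F3 = 7 (hidden single in row 3).
B3 = 8: in row 3, 8 can only go here (every other open cell in that row sees an 8).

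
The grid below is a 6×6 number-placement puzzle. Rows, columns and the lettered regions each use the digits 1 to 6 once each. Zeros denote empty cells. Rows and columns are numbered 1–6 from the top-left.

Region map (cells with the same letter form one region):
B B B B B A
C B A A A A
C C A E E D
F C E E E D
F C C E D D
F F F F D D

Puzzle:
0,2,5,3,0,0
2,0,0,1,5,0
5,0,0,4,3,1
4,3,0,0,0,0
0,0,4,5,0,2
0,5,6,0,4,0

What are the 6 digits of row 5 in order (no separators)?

314562

R2C3 = 3: row 2 has {1,2,5}; col 3 has {4,5,6}; region has {1,5} → only 3 remains.
R3C2 = 6: row 3 has {1,3,4,5}; col 2 has {2,3,5}; region has {2,3,4,5} → only 6 remains.
R3C3 = 2: row 3 has {1,3,4,5,6}; col 3 has {3,4,5,6}; region has {1,3,5} → only 2 remains.
R4C3 = 1: row 4 has {3,4}; col 3 has {2,3,4,5,6}; region has {3,4,5} → only 1 remains.
R5C2 = 1: row 5 has {2,4,5}; col 2 has {2,3,5,6}; region has {2,3,4,5,6} → only 1 remains.
R5C5 = 6: row 5 has {1,2,4,5}; col 5 has {3,4,5}; region has {1,2,4} → only 6 remains.
R6C4 = 2: row 6 has {4,5,6}; col 4 has {1,3,4,5}; region has {4,5,6} → only 2 remains.
R6C6 = 3: row 6 has {2,4,5,6}; col 6 has {1,2}; region has {1,2,4,6} → only 3 remains.
R1C5 = 1: row 1 has {2,3,5}; col 5 has {3,4,5,6}; region has {2,3,5} → only 1 remains.
R2C2 = 4: row 2 has {1,2,3,5}; col 2 has {1,2,3,5,6}; region has {1,2,3,5} → only 4 remains.
R2C6 = 6: row 2 has {1,2,3,4,5}; col 6 has {1,2,3}; region has {1,2,3,5} → only 6 remains.
R4C4 = 6: row 4 has {1,3,4}; col 4 has {1,2,3,4,5}; region has {1,3,4,5} → only 6 remains.
R4C5 = 2: row 4 has {1,3,4,6}; col 5 has {1,3,4,5,6}; region has {1,3,4,5,6} → only 2 remains.
R4C6 = 5: row 4 has {1,2,3,4,6}; col 6 has {1,2,3,6}; region has {1,2,3,4,6} → only 5 remains.
R5C1 = 3: row 5 has {1,2,4,5,6}; col 1 has {2,4,5}; region has {2,4,5,6} → only 3 remains.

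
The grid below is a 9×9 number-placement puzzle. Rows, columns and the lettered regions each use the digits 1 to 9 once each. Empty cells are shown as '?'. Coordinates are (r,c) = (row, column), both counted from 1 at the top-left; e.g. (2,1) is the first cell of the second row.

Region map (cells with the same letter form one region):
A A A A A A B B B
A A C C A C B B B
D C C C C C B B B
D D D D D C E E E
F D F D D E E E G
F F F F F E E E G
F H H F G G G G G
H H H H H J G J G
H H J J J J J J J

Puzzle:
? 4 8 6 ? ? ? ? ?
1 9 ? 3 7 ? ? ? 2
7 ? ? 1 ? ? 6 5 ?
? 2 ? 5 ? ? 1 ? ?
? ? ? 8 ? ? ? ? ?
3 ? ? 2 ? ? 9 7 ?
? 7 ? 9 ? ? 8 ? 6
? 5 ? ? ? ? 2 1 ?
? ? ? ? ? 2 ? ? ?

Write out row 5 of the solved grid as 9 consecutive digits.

(2,7) = 4 (sole candidate).
(2,8) = 8 (sole candidate).
(3,2) = 8 (sole candidate).
(8,4) = 4 (sole candidate).
(9,4) = 7 (sole candidate).
(1,9) = 1 (hidden single in row 1).
(1,7) = 7 (hidden single in row 1).
(1,8) = 9 (hidden single in row 1).
(3,9) = 3 (sole candidate).
(4,6) = 7 (hidden single in row 4).
(4,9) = 8 (hidden single in row 4).
(5,8) = 2: in row 5, 2 can only go here (every other open cell in that row sees a 2).
(6,5) = 8 (hidden single in row 6).
(7,3) = 2 (hidden single in row 7).
(3,5) = 2 (hidden single in row 3).
(1,1) = 2 (hidden single in row 1).
(8,9) = 7 (hidden single in row 8).
(5,3) = 7: in row 5, 7 can only go here (every other open cell in that row sees a 7).
(9,2) = 1 (hidden single in row 9).
(9,1) = 8 (hidden single in row 9).
(6,2) = 6 (sole candidate).
(5,2) = 3: row 5 has {2,7,8}; col 2 has {1,2,4,5,6,7,8,9}; region has {2,5,7,8} → only 3 remains.
(5,7) = 5: row 5 has {2,3,7,8}; col 7 has {1,2,4,6,7,8,9}; region has {1,2,7,8,9} → only 5 remains.
(6,6) = 4 (sole candidate).
(6,9) = 5 (sole candidate).
(9,7) = 3 (sole candidate).
(3,6) = 9 (sole candidate).
(5,1) = 4: row 5 has {2,3,5,7,8}; col 1 has {1,2,3,7,8}; region has {2,3,6,7,8,9} → only 4 remains.
(5,6) = 6: row 5 has {2,3,4,5,7,8}; col 6 has {2,4,7,9}; region has {1,2,4,5,7,8,9} → only 6 remains.
(5,9) = 9: row 5 has {2,3,4,5,6,7,8}; col 9 has {1,2,3,5,6,7,8}; region has {2,5,6,7,8} → only 9 remains.
(6,3) = 1 (sole candidate).
(7,1) = 5 (sole candidate).
(8,6) = 8 (sole candidate).
(9,9) = 4 (sole candidate).
(2,6) = 5 (sole candidate).
(3,3) = 4 (sole candidate).
(4,8) = 3 (sole candidate).
(5,5) = 1: row 5 has {2,3,4,5,6,7,8,9}; col 5 has {2,7,8}; region has {2,3,5,7,8} → only 1 remains.

437816529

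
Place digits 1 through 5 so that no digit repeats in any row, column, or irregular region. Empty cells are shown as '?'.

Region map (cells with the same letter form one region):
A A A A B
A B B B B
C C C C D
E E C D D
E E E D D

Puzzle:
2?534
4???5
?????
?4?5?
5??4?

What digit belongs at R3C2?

R1C2 = 1 (sole candidate).
R3C3 = 4 (hidden single in row 3).
R3C2 = 5: in row 3, 5 can only go here (every other open cell in that row sees a 5).

5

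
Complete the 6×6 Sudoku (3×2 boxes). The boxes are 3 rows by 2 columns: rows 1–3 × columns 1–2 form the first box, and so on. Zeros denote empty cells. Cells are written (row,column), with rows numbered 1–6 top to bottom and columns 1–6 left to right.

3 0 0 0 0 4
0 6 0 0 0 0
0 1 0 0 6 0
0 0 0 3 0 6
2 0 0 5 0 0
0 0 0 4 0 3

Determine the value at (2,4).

1

(3,4) = 2 (sole candidate).
(3,6) = 5 (sole candidate).
(5,6) = 1 (sole candidate).
(6,2) = 5 (sole candidate).
(6,5) = 2 (sole candidate).
(1,2) = 2 (sole candidate).
(1,5) = 1 (sole candidate).
(2,4) = 1: row 2 has {6}; col 4 has {2,3,4,5}; box has {2} → only 1 remains.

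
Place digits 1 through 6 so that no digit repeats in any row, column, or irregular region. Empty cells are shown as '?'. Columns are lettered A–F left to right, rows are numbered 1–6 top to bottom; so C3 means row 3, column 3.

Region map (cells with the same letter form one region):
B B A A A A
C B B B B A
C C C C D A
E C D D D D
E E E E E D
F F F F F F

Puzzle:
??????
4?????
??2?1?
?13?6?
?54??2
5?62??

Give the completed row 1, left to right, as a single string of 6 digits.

A4 = 2: row 4 has {1,3,6}; col 1 has {4,5}; region has {4,5} → only 2 remains.
E5 = 3: row 5 has {2,4,5}; col 5 has {1,6}; region has {2,4,5} → only 3 remains.
E6 = 4: row 6 has {2,5,6}; col 5 has {1,3,6}; region has {2,5,6} → only 4 remains.
B6 = 3: row 6 has {2,4,5,6}; col 2 has {1,5}; region has {2,4,5,6} → only 3 remains.
F6 = 1: row 6 has {2,3,4,5,6}; col 6 has {2}; region has {2,3,4,5,6} → only 1 remains.
B3 = 6: row 3 has {1,2}; col 2 has {1,3,5}; region has {1,2,4} → only 6 remains.
B2 = 2: row 2 has {4}; col 2 has {1,3,5,6}; region has {} → only 2 remains.
E2 = 5: row 2 has {2,4}; col 5 has {1,3,4,6}; region has {2} → only 5 remains.
A3 = 3: row 3 has {1,2,6}; col 1 has {2,4,5}; region has {1,2,4,6} → only 3 remains.
D3 = 5: row 3 has {1,2,3,6}; col 4 has {2}; region has {1,2,3,4,6} → only 5 remains.
F3 = 4: row 3 has {1,2,3,5,6}; col 6 has {1,2}; region has {} → only 4 remains.
D4 = 4: row 4 has {1,2,3,6}; col 4 has {2,5}; region has {1,2,3,6} → only 4 remains.
F4 = 5: row 4 has {1,2,3,4,6}; col 6 has {1,2,4}; region has {1,2,3,4,6} → only 5 remains.
B1 = 4: row 1 has {}; col 2 has {1,2,3,5,6}; region has {2,5} → only 4 remains.
E1 = 2: row 1 has {4}; col 5 has {1,3,4,5,6}; region has {4} → only 2 remains.
C2 = 1: row 2 has {2,4,5}; col 3 has {2,3,4,6}; region has {2,4,5} → only 1 remains.
A1 = 6: row 1 has {2,4}; col 1 has {2,3,4,5}; region has {1,2,4,5} → only 6 remains.
C1 = 5: row 1 has {2,4,6}; col 3 has {1,2,3,4,6}; region has {2,4} → only 5 remains.
F1 = 3: row 1 has {2,4,5,6}; col 6 has {1,2,4,5}; region has {2,4,5} → only 3 remains.
D2 = 3: row 2 has {1,2,4,5}; col 4 has {2,4,5}; region has {1,2,4,5,6} → only 3 remains.
F2 = 6: row 2 has {1,2,3,4,5}; col 6 has {1,2,3,4,5}; region has {2,3,4,5} → only 6 remains.
A5 = 1: row 5 has {2,3,4,5}; col 1 has {2,3,4,5,6}; region has {2,3,4,5} → only 1 remains.
D5 = 6: row 5 has {1,2,3,4,5}; col 4 has {2,3,4,5}; region has {1,2,3,4,5} → only 6 remains.
D1 = 1: row 1 has {2,3,4,5,6}; col 4 has {2,3,4,5,6}; region has {2,3,4,5,6} → only 1 remains.

645123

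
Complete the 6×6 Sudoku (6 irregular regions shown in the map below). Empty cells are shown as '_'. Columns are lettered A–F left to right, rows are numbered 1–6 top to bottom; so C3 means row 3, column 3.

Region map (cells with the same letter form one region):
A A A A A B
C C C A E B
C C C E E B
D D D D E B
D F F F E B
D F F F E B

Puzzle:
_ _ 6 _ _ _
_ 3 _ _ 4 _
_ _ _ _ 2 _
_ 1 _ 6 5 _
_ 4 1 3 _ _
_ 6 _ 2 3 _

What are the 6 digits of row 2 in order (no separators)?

132546

E1 = 1: row 1 has {6}; col 5 has {2,3,4,5}; region has {6} → only 1 remains.
D2 = 5: row 2 has {3,4}; col 4 has {2,3,6}; region has {1,6} → only 5 remains.
B3 = 5: row 3 has {2}; col 2 has {1,3,4,6}; region has {3} → only 5 remains.
C3 = 4: row 3 has {2,5}; col 3 has {1,6}; region has {3,5} → only 4 remains.
D3 = 1: row 3 has {2,4,5}; col 4 has {2,3,5,6}; region has {2,3,4,5} → only 1 remains.
E5 = 6: row 5 has {1,3,4}; col 5 has {1,2,3,4,5}; region has {1,2,3,4,5} → only 6 remains.
C6 = 5: row 6 has {2,3,6}; col 3 has {1,4,6}; region has {1,2,3,4,6} → only 5 remains.
B1 = 2: row 1 has {1,6}; col 2 has {1,3,4,5,6}; region has {1,5,6} → only 2 remains.
D1 = 4: row 1 has {1,2,6}; col 4 has {1,2,3,5,6}; region has {1,2,5,6} → only 4 remains.
C2 = 2: row 2 has {3,4,5}; col 3 has {1,4,5,6}; region has {3,4,5} → only 2 remains.
A3 = 6: row 3 has {1,2,4,5}; col 1 has {}; region has {2,3,4,5} → only 6 remains.
F3 = 3: row 3 has {1,2,4,5,6}; col 6 has {}; region has {} → only 3 remains.
C4 = 3: row 4 has {1,5,6}; col 3 has {1,2,4,5,6}; region has {1,6} → only 3 remains.
A6 = 4: row 6 has {2,3,5,6}; col 1 has {6}; region has {1,3,6} → only 4 remains.
F6 = 1: row 6 has {2,3,4,5,6}; col 6 has {3}; region has {3} → only 1 remains.
A1 = 3: row 1 has {1,2,4,6}; col 1 has {4,6}; region has {1,2,4,5,6} → only 3 remains.
F1 = 5: row 1 has {1,2,3,4,6}; col 6 has {1,3}; region has {1,3} → only 5 remains.
A2 = 1: row 2 has {2,3,4,5}; col 1 has {3,4,6}; region has {2,3,4,5,6} → only 1 remains.
F2 = 6: row 2 has {1,2,3,4,5}; col 6 has {1,3,5}; region has {1,3,5} → only 6 remains.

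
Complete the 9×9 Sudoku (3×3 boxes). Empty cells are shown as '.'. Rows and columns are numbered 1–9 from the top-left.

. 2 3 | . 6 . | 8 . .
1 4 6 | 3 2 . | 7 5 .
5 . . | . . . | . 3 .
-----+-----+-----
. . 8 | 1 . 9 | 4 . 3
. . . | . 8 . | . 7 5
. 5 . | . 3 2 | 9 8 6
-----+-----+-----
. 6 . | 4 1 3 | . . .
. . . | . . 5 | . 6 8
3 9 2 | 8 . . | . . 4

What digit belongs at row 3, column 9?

row 2, column 6 = 8: row 2 has {1,2,3,4,5,6,7}; col 6 has {2,3,5,9}; box has {2,3,6} → only 8 remains.
row 2, column 9 = 9: row 2 has {1,2,3,4,5,6,7,8}; col 9 has {3,4,5,6,8}; box has {3,5,7,8} → only 9 remains.
row 4, column 2 = 7: row 4 has {1,3,4,8,9}; col 2 has {2,4,5,6,9}; box has {5,8} → only 7 remains.
row 4, column 5 = 5: row 4 has {1,3,4,7,8,9}; col 5 has {1,2,3,6,8}; box has {1,2,3,8,9} → only 5 remains.
row 4, column 8 = 2: row 4 has {1,3,4,5,7,8,9}; col 8 has {3,5,6,7,8}; box has {3,4,5,6,7,8,9} → only 2 remains.
row 5, column 4 = 6: row 5 has {5,7,8}; col 4 has {1,3,4,8}; box has {1,2,3,5,8,9} → only 6 remains.
row 5, column 6 = 4: row 5 has {5,6,7,8}; col 6 has {2,3,5,8,9}; box has {1,2,3,5,6,8,9} → only 4 remains.
row 5, column 7 = 1: row 5 has {4,5,6,7,8}; col 7 has {4,7,8,9}; box has {2,3,4,5,6,7,8,9} → only 1 remains.
row 6, column 1 = 4: row 6 has {2,3,5,6,8,9}; col 1 has {1,3,5}; box has {5,7,8} → only 4 remains.
row 6, column 3 = 1: row 6 has {2,3,4,5,6,8,9}; col 3 has {2,3,6,8}; box has {4,5,7,8} → only 1 remains.
row 6, column 4 = 7: row 6 has {1,2,3,4,5,6,8,9}; col 4 has {1,3,4,6,8}; box has {1,2,3,4,5,6,8,9} → only 7 remains.
row 7, column 8 = 9: row 7 has {1,3,4,6}; col 8 has {2,3,5,6,7,8}; box has {4,6,8} → only 9 remains.
row 8, column 1 = 7: row 8 has {5,6,8}; col 1 has {1,3,4,5}; box has {2,3,6,9} → only 7 remains.
row 8, column 2 = 1: row 8 has {5,6,7,8}; col 2 has {2,4,5,6,7,9}; box has {2,3,6,7,9} → only 1 remains.
row 8, column 3 = 4: row 8 has {1,5,6,7,8}; col 3 has {1,2,3,6,8}; box has {1,2,3,6,7,9} → only 4 remains.
row 8, column 5 = 9: row 8 has {1,4,5,6,7,8}; col 5 has {1,2,3,5,6,8}; box has {1,3,4,5,8} → only 9 remains.
row 9, column 5 = 7: row 9 has {2,3,4,8,9}; col 5 has {1,2,3,5,6,8,9}; box has {1,3,4,5,8,9} → only 7 remains.
row 9, column 6 = 6: row 9 has {2,3,4,7,8,9}; col 6 has {2,3,4,5,8,9}; box has {1,3,4,5,7,8,9} → only 6 remains.
row 9, column 7 = 5: row 9 has {2,3,4,6,7,8,9}; col 7 has {1,4,7,8,9}; box has {4,6,8,9} → only 5 remains.
row 9, column 8 = 1: row 9 has {2,3,4,5,6,7,8,9}; col 8 has {2,3,5,6,7,8,9}; box has {4,5,6,8,9} → only 1 remains.
row 1, column 1 = 9: row 1 has {2,3,6,8}; col 1 has {1,3,4,5,7}; box has {1,2,3,4,5,6} → only 9 remains.
row 1, column 4 = 5: row 1 has {2,3,6,8,9}; col 4 has {1,3,4,6,7,8}; box has {2,3,6,8} → only 5 remains.
row 1, column 8 = 4: row 1 has {2,3,5,6,8,9}; col 8 has {1,2,3,5,6,7,8,9}; box has {3,5,7,8,9} → only 4 remains.
row 1, column 9 = 1: row 1 has {2,3,4,5,6,8,9}; col 9 has {3,4,5,6,8,9}; box has {3,4,5,7,8,9} → only 1 remains.
row 3, column 2 = 8: row 3 has {3,5}; col 2 has {1,2,4,5,6,7,9}; box has {1,2,3,4,5,6,9} → only 8 remains.
row 3, column 3 = 7: row 3 has {3,5,8}; col 3 has {1,2,3,4,6,8}; box has {1,2,3,4,5,6,8,9} → only 7 remains.
row 3, column 4 = 9: row 3 has {3,5,7,8}; col 4 has {1,3,4,5,6,7,8}; box has {2,3,5,6,8} → only 9 remains.
row 3, column 5 = 4: row 3 has {3,5,7,8,9}; col 5 has {1,2,3,5,6,7,8,9}; box has {2,3,5,6,8,9} → only 4 remains.
row 3, column 6 = 1: row 3 has {3,4,5,7,8,9}; col 6 has {2,3,4,5,6,8,9}; box has {2,3,4,5,6,8,9} → only 1 remains.
row 3, column 9 = 2: row 3 has {1,3,4,5,7,8,9}; col 9 has {1,3,4,5,6,8,9}; box has {1,3,4,5,7,8,9} → only 2 remains.

2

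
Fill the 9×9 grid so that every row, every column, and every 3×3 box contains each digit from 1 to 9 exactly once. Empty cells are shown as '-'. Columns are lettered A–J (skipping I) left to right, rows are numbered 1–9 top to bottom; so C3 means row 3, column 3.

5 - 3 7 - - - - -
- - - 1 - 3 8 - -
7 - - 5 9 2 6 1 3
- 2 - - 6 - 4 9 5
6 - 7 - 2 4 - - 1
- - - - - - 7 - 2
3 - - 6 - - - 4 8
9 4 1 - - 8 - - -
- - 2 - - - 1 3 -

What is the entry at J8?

6

F1 = 6: row 1 has {3,5,7}; col 6 has {2,3,4,8}; box has {1,2,3,5,7,9} → only 6 remains.
H1 = 2: row 1 has {3,5,6,7}; col 8 has {1,3,4,9}; box has {1,3,6,8} → only 2 remains.
E2 = 4: row 2 has {1,3,8}; col 5 has {2,6,9}; box has {1,2,3,5,6,7,9} → only 4 remains.
B3 = 8: row 3 has {1,2,3,5,6,7,9}; col 2 has {2,4}; box has {3,5,7} → only 8 remains.
C3 = 4: row 3 has {1,2,3,5,6,7,8,9}; col 3 has {1,2,3,7}; box has {3,5,7,8} → only 4 remains.
C4 = 8: row 4 has {2,4,5,6,9}; col 3 has {1,2,3,4,7}; box has {2,6,7} → only 8 remains.
D4 = 3: row 4 has {2,4,5,6,8,9}; col 4 has {1,5,6,7}; box has {2,4,6} → only 3 remains.
G5 = 3: row 5 has {1,2,4,6,7}; col 7 has {1,4,6,7,8}; box has {1,2,4,5,7,9} → only 3 remains.
H5 = 8: row 5 has {1,2,3,4,6,7}; col 8 has {1,2,3,4,9}; box has {1,2,3,4,5,7,9} → only 8 remains.
H6 = 6: row 6 has {2,7}; col 8 has {1,2,3,4,8,9}; box has {1,2,3,4,5,7,8,9} → only 6 remains.
C7 = 5: row 7 has {3,4,6,8}; col 3 has {1,2,3,4,7,8}; box has {1,2,3,4,9} → only 5 remains.
D8 = 2: row 8 has {1,4,8,9}; col 4 has {1,3,5,6,7}; box has {6,8} → only 2 remains.
G8 = 5: row 8 has {1,2,4,8,9}; col 7 has {1,3,4,6,7,8}; box has {1,3,4,8} → only 5 remains.
H8 = 7: row 8 has {1,2,4,5,8,9}; col 8 has {1,2,3,4,6,8,9}; box has {1,3,4,5,8} → only 7 remains.
J8 = 6: row 8 has {1,2,4,5,7,8,9}; col 9 has {1,2,3,5,8}; box has {1,3,4,5,7,8} → only 6 remains.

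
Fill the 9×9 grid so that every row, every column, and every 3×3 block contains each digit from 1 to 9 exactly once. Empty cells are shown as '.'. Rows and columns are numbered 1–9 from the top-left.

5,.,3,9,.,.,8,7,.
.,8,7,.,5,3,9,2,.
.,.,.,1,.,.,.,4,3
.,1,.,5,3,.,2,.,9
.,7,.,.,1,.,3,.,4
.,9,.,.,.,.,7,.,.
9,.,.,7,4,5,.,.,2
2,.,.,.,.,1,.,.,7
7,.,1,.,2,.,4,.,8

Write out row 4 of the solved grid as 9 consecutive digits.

416537289

R1C5 = 6 (sole candidate).
R1C9 = 1 (sole candidate).
R2C4 = 4 (sole candidate).
R2C9 = 6 (sole candidate).
R3C1 = 6 (sole candidate).
R3C2 = 2 (sole candidate).
R3C3 = 9 (sole candidate).
R3C7 = 5 (sole candidate).
R5C1 = 8 (sole candidate).
R6C5 = 8 (sole candidate).
R6C9 = 5 (sole candidate).
R8C5 = 9 (sole candidate).
R8C7 = 6 (sole candidate).
R9C6 = 6 (sole candidate).
R1C2 = 4 (sole candidate).
R1C6 = 2 (sole candidate).
R2C1 = 1 (sole candidate).
R3C5 = 7 (sole candidate).
R3C6 = 8 (sole candidate).
R4C1 = 4: row 4 has {1,2,3,5,9}; col 1 has {1,2,5,6,7,8,9}; box has {1,7,8,9} → only 4 remains.
R4C3 = 6: row 4 has {1,2,3,4,5,9}; col 3 has {1,3,7,9}; box has {1,4,7,8,9} → only 6 remains.
R4C6 = 7: row 4 has {1,2,3,4,5,6,9}; col 6 has {1,2,3,5,6,8}; box has {1,3,5,8} → only 7 remains.
R4C8 = 8: row 4 has {1,2,3,4,5,6,7,9}; col 8 has {2,4,7}; box has {2,3,4,5,7,9} → only 8 remains.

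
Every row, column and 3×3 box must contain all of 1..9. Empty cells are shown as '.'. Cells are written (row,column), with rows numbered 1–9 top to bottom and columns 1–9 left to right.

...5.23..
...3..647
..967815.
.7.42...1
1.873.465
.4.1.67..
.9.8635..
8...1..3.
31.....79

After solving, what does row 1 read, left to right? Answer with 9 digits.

(1,9) = 8: row 1 has {2,3,5}; col 9 has {1,5,7,9}; box has {1,3,4,5,6,7} → only 8 remains.
(2,5) = 9: row 2 has {3,4,6,7}; col 5 has {1,2,3,6,7}; box has {2,3,5,6,7,8} → only 9 remains.
(2,6) = 1: row 2 has {3,4,6,7,9}; col 6 has {2,3,6,8}; box has {2,3,5,6,7,8,9} → only 1 remains.
(3,9) = 2: row 3 has {1,5,6,7,8,9}; col 9 has {1,5,7,8,9}; box has {1,3,4,5,6,7,8} → only 2 remains.
(5,2) = 2: row 5 has {1,3,4,5,6,7,8}; col 2 has {1,4,7,9}; box has {1,4,7,8} → only 2 remains.
(5,6) = 9: row 5 has {1,2,3,4,5,6,7,8}; col 6 has {1,2,3,6,8}; box has {1,2,3,4,6,7} → only 9 remains.
(6,9) = 3: row 6 has {1,4,6,7}; col 9 has {1,2,5,7,8,9}; box has {1,4,5,6,7} → only 3 remains.
(7,9) = 4: row 7 has {3,5,6,8,9}; col 9 has {1,2,3,5,7,8,9}; box has {3,5,7,9} → only 4 remains.
(8,7) = 2: row 8 has {1,3,8}; col 7 has {1,3,4,5,6,7}; box has {3,4,5,7,9} → only 2 remains.
(8,9) = 6: row 8 has {1,2,3,8}; col 9 has {1,2,3,4,5,7,8,9}; box has {2,3,4,5,7,9} → only 6 remains.
(9,4) = 2: row 9 has {1,3,7,9}; col 4 has {1,3,4,5,6,7,8}; box has {1,3,6,8} → only 2 remains.
(9,7) = 8: row 9 has {1,2,3,7,9}; col 7 has {1,2,3,4,5,6,7}; box has {2,3,4,5,6,7,9} → only 8 remains.
(1,2) = 6: row 1 has {2,3,5,8}; col 2 has {1,2,4,7,9}; box has {9} → only 6 remains.
(1,5) = 4: row 1 has {2,3,5,6,8}; col 5 has {1,2,3,6,7,9}; box has {1,2,3,5,6,7,8,9} → only 4 remains.
(1,8) = 9: row 1 has {2,3,4,5,6,8}; col 8 has {3,4,5,6,7}; box has {1,2,3,4,5,6,7,8} → only 9 remains.
(3,1) = 4: row 3 has {1,2,5,6,7,8,9}; col 1 has {1,3,8}; box has {6,9} → only 4 remains.
(3,2) = 3: row 3 has {1,2,4,5,6,7,8,9}; col 2 has {1,2,4,6,7,9}; box has {4,6,9} → only 3 remains.
(4,6) = 5: row 4 has {1,2,4,7}; col 6 has {1,2,3,6,8,9}; box has {1,2,3,4,6,7,9} → only 5 remains.
(4,7) = 9: row 4 has {1,2,4,5,7}; col 7 has {1,2,3,4,5,6,7,8}; box has {1,3,4,5,6,7} → only 9 remains.
(4,8) = 8: row 4 has {1,2,4,5,7,9}; col 8 has {3,4,5,6,7,9}; box has {1,3,4,5,6,7,9} → only 8 remains.
(6,3) = 5: row 6 has {1,3,4,6,7}; col 3 has {8,9}; box has {1,2,4,7,8} → only 5 remains.
(6,5) = 8: row 6 has {1,3,4,5,6,7}; col 5 has {1,2,3,4,6,7,9}; box has {1,2,3,4,5,6,7,9} → only 8 remains.
(6,8) = 2: row 6 has {1,3,4,5,6,7,8}; col 8 has {3,4,5,6,7,8,9}; box has {1,3,4,5,6,7,8,9} → only 2 remains.
(7,8) = 1: row 7 has {3,4,5,6,8,9}; col 8 has {2,3,4,5,6,7,8,9}; box has {2,3,4,5,6,7,8,9} → only 1 remains.
(8,2) = 5: row 8 has {1,2,3,6,8}; col 2 has {1,2,3,4,6,7,9}; box has {1,3,8,9} → only 5 remains.
(8,4) = 9: row 8 has {1,2,3,5,6,8}; col 4 has {1,2,3,4,5,6,7,8}; box has {1,2,3,6,8} → only 9 remains.
(9,5) = 5: row 9 has {1,2,3,7,8,9}; col 5 has {1,2,3,4,6,7,8,9}; box has {1,2,3,6,8,9} → only 5 remains.
(9,6) = 4: row 9 has {1,2,3,5,7,8,9}; col 6 has {1,2,3,5,6,8,9}; box has {1,2,3,5,6,8,9} → only 4 remains.
(1,1) = 7: row 1 has {2,3,4,5,6,8,9}; col 1 has {1,3,4,8}; box has {3,4,6,9} → only 7 remains.
(1,3) = 1: row 1 has {2,3,4,5,6,7,8,9}; col 3 has {5,8,9}; box has {3,4,6,7,9} → only 1 remains.

761542398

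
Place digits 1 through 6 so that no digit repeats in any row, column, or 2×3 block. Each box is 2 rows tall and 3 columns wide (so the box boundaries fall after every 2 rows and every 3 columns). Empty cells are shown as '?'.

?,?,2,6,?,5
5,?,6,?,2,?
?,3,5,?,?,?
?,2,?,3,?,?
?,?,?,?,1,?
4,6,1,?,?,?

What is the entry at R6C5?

3

R4C3 = 4: row 4 has {2,3}; col 3 has {1,2,5,6}; box has {2,3,5} → only 4 remains.
R5C2 = 5: row 5 has {1}; col 2 has {2,3,6}; box has {1,4,6} → only 5 remains.
R5C3 = 3: row 5 has {1,5}; col 3 has {1,2,4,5,6}; box has {1,4,5,6} → only 3 remains.
R5C1 = 2: row 5 has {1,3,5}; col 1 has {4,5}; box has {1,3,4,5,6} → only 2 remains.
R5C4 = 4: row 5 has {1,2,3,5}; col 4 has {3,6}; box has {1} → only 4 remains.
R5C6 = 6: row 5 has {1,2,3,4,5}; col 6 has {5}; box has {1,4} → only 6 remains.
R2C4 = 1: row 2 has {2,5,6}; col 4 has {3,4,6}; box has {2,5,6} → only 1 remains.
R3C4 = 2: row 3 has {3,5}; col 4 has {1,3,4,6}; box has {3} → only 2 remains.
R4C6 = 1: row 4 has {2,3,4}; col 6 has {5,6}; box has {2,3} → only 1 remains.
R6C4 = 5: row 6 has {1,4,6}; col 4 has {1,2,3,4,6}; box has {1,4,6} → only 5 remains.
R6C5 = 3: row 6 has {1,4,5,6}; col 5 has {1,2}; box has {1,4,5,6} → only 3 remains.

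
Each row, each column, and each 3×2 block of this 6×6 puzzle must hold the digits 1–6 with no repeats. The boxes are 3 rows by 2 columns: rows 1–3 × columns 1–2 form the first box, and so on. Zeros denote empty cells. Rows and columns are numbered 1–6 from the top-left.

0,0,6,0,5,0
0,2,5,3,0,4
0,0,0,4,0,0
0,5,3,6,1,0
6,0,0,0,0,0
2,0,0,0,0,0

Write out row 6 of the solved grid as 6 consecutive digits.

214536

row 2, column 1 = 1: row 2 has {2,3,4,5}; col 1 has {2,6}; box has {2} → only 1 remains.
row 2, column 5 = 6: row 2 has {1,2,3,4,5}; col 5 has {1,5}; box has {4,5} → only 6 remains.
row 4, column 1 = 4: row 4 has {1,3,5,6}; col 1 has {1,2,6}; box has {2,5,6} → only 4 remains.
row 4, column 6 = 2: row 4 has {1,3,4,5,6}; col 6 has {4}; box has {1} → only 2 remains.
row 1, column 1 = 3: row 1 has {5,6}; col 1 has {1,2,4,6}; box has {1,2} → only 3 remains.
row 1, column 2 = 4: row 1 has {3,5,6}; col 2 has {2,5}; box has {1,2,3} → only 4 remains.
row 1, column 6 = 1: row 1 has {3,4,5,6}; col 6 has {2,4}; box has {4,5,6} → only 1 remains.
row 3, column 1 = 5: row 3 has {4}; col 1 has {1,2,3,4,6}; box has {1,2,3,4} → only 5 remains.
row 3, column 2 = 6: row 3 has {4,5}; col 2 has {2,4,5}; box has {1,2,3,4,5} → only 6 remains.
row 3, column 6 = 3: row 3 has {4,5,6}; col 6 has {1,2,4}; box has {1,4,5,6} → only 3 remains.
row 5, column 6 = 5: row 5 has {6}; col 6 has {1,2,3,4}; box has {1,2} → only 5 remains.
row 6, column 6 = 6: row 6 has {2}; col 6 has {1,2,3,4,5}; box has {1,2,5} → only 6 remains.
row 1, column 4 = 2: row 1 has {1,3,4,5,6}; col 4 has {3,4,6}; box has {3,4,5,6} → only 2 remains.
row 3, column 3 = 1: row 3 has {3,4,5,6}; col 3 has {3,5,6}; box has {2,3,4,5,6} → only 1 remains.
row 3, column 5 = 2: row 3 has {1,3,4,5,6}; col 5 has {1,5,6}; box has {1,3,4,5,6} → only 2 remains.
row 5, column 4 = 1: row 5 has {5,6}; col 4 has {2,3,4,6}; box has {3,6} → only 1 remains.
row 6, column 3 = 4: row 6 has {2,6}; col 3 has {1,3,5,6}; box has {1,3,6} → only 4 remains.
row 6, column 4 = 5: row 6 has {2,4,6}; col 4 has {1,2,3,4,6}; box has {1,3,4,6} → only 5 remains.
row 6, column 5 = 3: row 6 has {2,4,5,6}; col 5 has {1,2,5,6}; box has {1,2,5,6} → only 3 remains.
row 5, column 2 = 3: row 5 has {1,5,6}; col 2 has {2,4,5,6}; box has {2,4,5,6} → only 3 remains.
row 5, column 3 = 2: row 5 has {1,3,5,6}; col 3 has {1,3,4,5,6}; box has {1,3,4,5,6} → only 2 remains.
row 5, column 5 = 4: row 5 has {1,2,3,5,6}; col 5 has {1,2,3,5,6}; box has {1,2,3,5,6} → only 4 remains.
row 6, column 2 = 1: row 6 has {2,3,4,5,6}; col 2 has {2,3,4,5,6}; box has {2,3,4,5,6} → only 1 remains.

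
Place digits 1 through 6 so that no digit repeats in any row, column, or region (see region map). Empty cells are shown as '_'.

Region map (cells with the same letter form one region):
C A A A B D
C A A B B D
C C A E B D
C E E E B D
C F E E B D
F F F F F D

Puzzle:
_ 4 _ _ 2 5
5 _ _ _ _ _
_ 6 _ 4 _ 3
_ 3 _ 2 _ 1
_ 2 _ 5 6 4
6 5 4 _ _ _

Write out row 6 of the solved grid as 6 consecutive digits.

row 2, column 2 = 1 (sole candidate).
row 2, column 4 = 3 (sole candidate).
row 2, column 5 = 4 (sole candidate).
row 4, column 1 = 4 (sole candidate).
row 4, column 3 = 6 (sole candidate).
row 4, column 5 = 5 (sole candidate).
row 5, column 3 = 1 (sole candidate).
row 6, column 4 = 1: row 6 has {4,5,6}; col 4 has {2,3,4,5}; region has {2,4,5,6} → only 1 remains.
row 6, column 5 = 3: row 6 has {1,4,5,6}; col 5 has {2,4,5,6}; region has {1,2,4,5,6} → only 3 remains.
row 6, column 6 = 2: row 6 has {1,3,4,5,6}; col 6 has {1,3,4,5}; region has {1,3,4,5} → only 2 remains.

654132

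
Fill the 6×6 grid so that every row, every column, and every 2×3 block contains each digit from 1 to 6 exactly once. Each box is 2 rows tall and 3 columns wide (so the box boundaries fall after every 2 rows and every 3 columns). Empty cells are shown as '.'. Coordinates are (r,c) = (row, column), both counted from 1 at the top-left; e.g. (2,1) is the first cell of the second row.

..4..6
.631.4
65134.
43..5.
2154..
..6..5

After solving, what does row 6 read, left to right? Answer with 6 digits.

346215

(1,2) = 2 (sole candidate).
(1,4) = 5 (sole candidate).
(1,5) = 3 (sole candidate).
(2,1) = 5 (sole candidate).
(2,5) = 2 (sole candidate).
(3,6) = 2 (sole candidate).
(4,3) = 2 (sole candidate).
(4,4) = 6 (sole candidate).
(4,6) = 1 (sole candidate).
(5,5) = 6 (sole candidate).
(5,6) = 3 (sole candidate).
(6,1) = 3: row 6 has {5,6}; col 1 has {2,4,5,6}; box has {1,2,5,6} → only 3 remains.
(6,2) = 4: row 6 has {3,5,6}; col 2 has {1,2,3,5,6}; box has {1,2,3,5,6} → only 4 remains.
(6,4) = 2: row 6 has {3,4,5,6}; col 4 has {1,3,4,5,6}; box has {3,4,5,6} → only 2 remains.
(6,5) = 1: row 6 has {2,3,4,5,6}; col 5 has {2,3,4,5,6}; box has {2,3,4,5,6} → only 1 remains.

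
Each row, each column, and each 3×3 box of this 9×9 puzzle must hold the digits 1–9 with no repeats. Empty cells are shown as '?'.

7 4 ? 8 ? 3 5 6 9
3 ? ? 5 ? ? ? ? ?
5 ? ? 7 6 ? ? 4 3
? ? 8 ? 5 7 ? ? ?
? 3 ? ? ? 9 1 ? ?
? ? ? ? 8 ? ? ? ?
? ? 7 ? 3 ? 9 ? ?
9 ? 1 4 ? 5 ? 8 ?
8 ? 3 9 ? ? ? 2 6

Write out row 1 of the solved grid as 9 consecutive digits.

742813569

r1c3 = 2: row 1 has {3,4,5,6,7,8,9}; col 3 has {1,3,7,8}; box has {3,4,5,7} → only 2 remains.
r1c5 = 1: row 1 has {2,3,4,5,6,7,8,9}; col 5 has {3,5,6,8}; box has {3,5,6,7,8} → only 1 remains.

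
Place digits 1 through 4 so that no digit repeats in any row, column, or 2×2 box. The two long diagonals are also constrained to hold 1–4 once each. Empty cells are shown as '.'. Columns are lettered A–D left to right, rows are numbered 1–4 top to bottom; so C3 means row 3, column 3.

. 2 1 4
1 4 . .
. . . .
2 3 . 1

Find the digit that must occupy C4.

4

A1 = 3 (sole candidate).
C2 = 3 (sole candidate).
D2 = 2 (sole candidate).
A3 = 4 (sole candidate).
B3 = 1 (sole candidate).
C3 = 2 (sole candidate).
D3 = 3 (sole candidate).
C4 = 4: row 4 has {1,2,3}; col 3 has {1,2,3}; box has {1,2,3} → only 4 remains.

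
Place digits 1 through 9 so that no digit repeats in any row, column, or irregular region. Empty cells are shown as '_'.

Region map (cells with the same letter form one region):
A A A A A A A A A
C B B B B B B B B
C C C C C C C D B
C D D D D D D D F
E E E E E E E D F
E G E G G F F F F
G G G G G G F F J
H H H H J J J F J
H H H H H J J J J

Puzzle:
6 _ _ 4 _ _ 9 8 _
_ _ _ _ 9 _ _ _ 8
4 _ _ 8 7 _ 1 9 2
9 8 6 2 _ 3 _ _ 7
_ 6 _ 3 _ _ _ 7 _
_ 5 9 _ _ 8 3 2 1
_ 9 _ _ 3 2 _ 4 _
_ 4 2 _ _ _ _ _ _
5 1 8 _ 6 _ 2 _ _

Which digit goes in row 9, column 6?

row 3, column 2 = 3 (sole candidate).
row 3, column 3 = 5 (sole candidate).
row 3, column 6 = 6 (sole candidate).
row 6, column 1 = 7 (sole candidate).
row 6, column 4 = 6 (sole candidate).
row 6, column 5 = 4 (sole candidate).
row 8, column 1 = 3 (sole candidate).
row 9, column 8 = 3 (sole candidate).
row 2, column 1 = 2 (sole candidate).
row 2, column 2 = 7 (sole candidate).
row 1, column 2 = 2 (sole candidate).
row 2, column 3 = 3 (hidden single in row 2).
row 1, column 9 = 3 (hidden single in row 1).
row 4, column 7 = 4 (hidden single in row 4).
row 2, column 6 = 4 (hidden single in row 2).
row 5, column 5 = 2 (hidden single in row 5).
row 5, column 3 = 4 (hidden single in row 5).
row 5, column 9 = 9 (hidden single in row 5).
row 9, column 9 = 4 (sole candidate).
row 7, column 1 = 8 (hidden single in row 7).
row 5, column 1 = 1 (sole candidate).
row 5, column 6 = 5 (sole candidate).
row 5, column 7 = 8 (sole candidate).
row 1, column 5 = 5 (hidden single in row 1).
row 4, column 5 = 1 (sole candidate).
row 4, column 8 = 5 (sole candidate).
row 8, column 5 = 8 (sole candidate).
row 8, column 8 = 6 (sole candidate).
row 8, column 9 = 5 (sole candidate).
row 2, column 8 = 1 (sole candidate).
row 7, column 7 = 5 (sole candidate).
row 7, column 9 = 6 (sole candidate).
row 8, column 7 = 7 (sole candidate).
row 9, column 6 = 9: row 9 has {1,2,3,4,5,6,8}; col 6 has {2,3,4,5,6,8}; region has {2,3,4,5,6,7,8} → only 9 remains.

9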